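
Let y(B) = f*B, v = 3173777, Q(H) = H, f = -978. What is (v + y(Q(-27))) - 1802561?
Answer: 1397622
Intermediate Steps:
y(B) = -978*B
(v + y(Q(-27))) - 1802561 = (3173777 - 978*(-27)) - 1802561 = (3173777 + 26406) - 1802561 = 3200183 - 1802561 = 1397622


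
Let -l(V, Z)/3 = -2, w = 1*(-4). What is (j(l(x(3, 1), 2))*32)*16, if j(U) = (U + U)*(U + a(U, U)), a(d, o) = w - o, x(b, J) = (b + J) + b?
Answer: -24576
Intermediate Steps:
w = -4
x(b, J) = J + 2*b (x(b, J) = (J + b) + b = J + 2*b)
l(V, Z) = 6 (l(V, Z) = -3*(-2) = 6)
a(d, o) = -4 - o
j(U) = -8*U (j(U) = (U + U)*(U + (-4 - U)) = (2*U)*(-4) = -8*U)
(j(l(x(3, 1), 2))*32)*16 = (-8*6*32)*16 = -48*32*16 = -1536*16 = -24576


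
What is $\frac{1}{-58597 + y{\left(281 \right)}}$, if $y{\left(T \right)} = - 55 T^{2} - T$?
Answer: $- \frac{1}{4401733} \approx -2.2718 \cdot 10^{-7}$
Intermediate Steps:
$y{\left(T \right)} = - T - 55 T^{2}$
$\frac{1}{-58597 + y{\left(281 \right)}} = \frac{1}{-58597 - 281 \left(1 + 55 \cdot 281\right)} = \frac{1}{-58597 - 281 \left(1 + 15455\right)} = \frac{1}{-58597 - 281 \cdot 15456} = \frac{1}{-58597 - 4343136} = \frac{1}{-4401733} = - \frac{1}{4401733}$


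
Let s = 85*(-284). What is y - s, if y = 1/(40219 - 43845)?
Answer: 87531639/3626 ≈ 24140.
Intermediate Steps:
s = -24140
y = -1/3626 (y = 1/(-3626) = -1/3626 ≈ -0.00027579)
y - s = -1/3626 - 1*(-24140) = -1/3626 + 24140 = 87531639/3626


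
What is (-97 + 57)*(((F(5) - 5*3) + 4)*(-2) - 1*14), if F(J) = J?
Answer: 80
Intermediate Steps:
(-97 + 57)*(((F(5) - 5*3) + 4)*(-2) - 1*14) = (-97 + 57)*(((5 - 5*3) + 4)*(-2) - 1*14) = -40*(((5 - 15) + 4)*(-2) - 14) = -40*((-10 + 4)*(-2) - 14) = -40*(-6*(-2) - 14) = -40*(12 - 14) = -40*(-2) = 80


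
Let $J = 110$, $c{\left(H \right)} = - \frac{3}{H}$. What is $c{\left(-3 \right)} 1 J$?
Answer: $110$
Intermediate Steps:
$c{\left(-3 \right)} 1 J = - \frac{3}{-3} \cdot 1 \cdot 110 = \left(-3\right) \left(- \frac{1}{3}\right) 1 \cdot 110 = 1 \cdot 1 \cdot 110 = 1 \cdot 110 = 110$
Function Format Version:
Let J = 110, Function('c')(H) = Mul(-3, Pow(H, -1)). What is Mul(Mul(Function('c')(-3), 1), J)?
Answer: 110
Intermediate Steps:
Mul(Mul(Function('c')(-3), 1), J) = Mul(Mul(Mul(-3, Pow(-3, -1)), 1), 110) = Mul(Mul(Mul(-3, Rational(-1, 3)), 1), 110) = Mul(Mul(1, 1), 110) = Mul(1, 110) = 110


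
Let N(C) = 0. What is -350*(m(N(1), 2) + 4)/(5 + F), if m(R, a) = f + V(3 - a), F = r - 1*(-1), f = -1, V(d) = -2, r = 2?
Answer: -175/4 ≈ -43.750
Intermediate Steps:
F = 3 (F = 2 - 1*(-1) = 2 + 1 = 3)
m(R, a) = -3 (m(R, a) = -1 - 2 = -3)
-350*(m(N(1), 2) + 4)/(5 + F) = -350*(-3 + 4)/(5 + 3) = -350/8 = -350*⅛ = -175/4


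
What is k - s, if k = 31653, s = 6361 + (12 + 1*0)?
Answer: 25280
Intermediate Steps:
s = 6373 (s = 6361 + (12 + 0) = 6361 + 12 = 6373)
k - s = 31653 - 1*6373 = 31653 - 6373 = 25280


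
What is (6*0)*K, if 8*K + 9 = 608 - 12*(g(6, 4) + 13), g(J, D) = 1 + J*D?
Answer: 0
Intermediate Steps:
g(J, D) = 1 + D*J
K = 143/8 (K = -9/8 + (608 - 12*((1 + 4*6) + 13))/8 = -9/8 + (608 - 12*((1 + 24) + 13))/8 = -9/8 + (608 - 12*(25 + 13))/8 = -9/8 + (608 - 12*38)/8 = -9/8 + (608 - 1*456)/8 = -9/8 + (608 - 456)/8 = -9/8 + (1/8)*152 = -9/8 + 19 = 143/8 ≈ 17.875)
(6*0)*K = (6*0)*(143/8) = 0*(143/8) = 0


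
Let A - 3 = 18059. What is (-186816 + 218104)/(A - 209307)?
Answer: -31288/191245 ≈ -0.16360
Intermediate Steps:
A = 18062 (A = 3 + 18059 = 18062)
(-186816 + 218104)/(A - 209307) = (-186816 + 218104)/(18062 - 209307) = 31288/(-191245) = 31288*(-1/191245) = -31288/191245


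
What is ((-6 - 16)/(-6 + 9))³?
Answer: -10648/27 ≈ -394.37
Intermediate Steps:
((-6 - 16)/(-6 + 9))³ = (-22/3)³ = -10648/27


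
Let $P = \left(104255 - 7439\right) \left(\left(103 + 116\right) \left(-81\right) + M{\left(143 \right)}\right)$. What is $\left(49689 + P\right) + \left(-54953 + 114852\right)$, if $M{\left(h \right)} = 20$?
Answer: $-1715373116$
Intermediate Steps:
$P = -1715482704$ ($P = \left(104255 - 7439\right) \left(\left(103 + 116\right) \left(-81\right) + 20\right) = 96816 \left(219 \left(-81\right) + 20\right) = 96816 \left(-17739 + 20\right) = 96816 \left(-17719\right) = -1715482704$)
$\left(49689 + P\right) + \left(-54953 + 114852\right) = \left(49689 - 1715482704\right) + \left(-54953 + 114852\right) = -1715433015 + 59899 = -1715373116$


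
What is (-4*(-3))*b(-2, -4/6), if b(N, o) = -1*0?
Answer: 0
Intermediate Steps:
b(N, o) = 0
(-4*(-3))*b(-2, -4/6) = -4*(-3)*0 = 12*0 = 0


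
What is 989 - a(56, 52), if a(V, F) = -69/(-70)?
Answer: 69161/70 ≈ 988.01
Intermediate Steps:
a(V, F) = 69/70 (a(V, F) = -69*(-1/70) = 69/70)
989 - a(56, 52) = 989 - 1*69/70 = 989 - 69/70 = 69161/70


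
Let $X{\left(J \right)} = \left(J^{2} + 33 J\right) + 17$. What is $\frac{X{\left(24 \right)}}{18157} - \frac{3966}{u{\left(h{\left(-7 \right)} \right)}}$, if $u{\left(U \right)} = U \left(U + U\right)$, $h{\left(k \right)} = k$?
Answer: $- \frac{35937466}{889693} \approx -40.393$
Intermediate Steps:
$X{\left(J \right)} = 17 + J^{2} + 33 J$
$u{\left(U \right)} = 2 U^{2}$ ($u{\left(U \right)} = U 2 U = 2 U^{2}$)
$\frac{X{\left(24 \right)}}{18157} - \frac{3966}{u{\left(h{\left(-7 \right)} \right)}} = \frac{17 + 24^{2} + 33 \cdot 24}{18157} - \frac{3966}{2 \left(-7\right)^{2}} = \left(17 + 576 + 792\right) \frac{1}{18157} - \frac{3966}{2 \cdot 49} = 1385 \cdot \frac{1}{18157} - \frac{3966}{98} = \frac{1385}{18157} - \frac{1983}{49} = - \frac{35937466}{889693}$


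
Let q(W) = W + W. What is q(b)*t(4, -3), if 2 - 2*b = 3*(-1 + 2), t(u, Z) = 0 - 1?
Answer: 1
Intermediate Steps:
t(u, Z) = -1
b = -½ (b = 1 - 3*(-1 + 2)/2 = 1 - 3/2 = -½ ≈ -0.50000)
q(W) = 2*W
q(b)*t(4, -3) = (2*(-½))*(-1) = -1*(-1) = 1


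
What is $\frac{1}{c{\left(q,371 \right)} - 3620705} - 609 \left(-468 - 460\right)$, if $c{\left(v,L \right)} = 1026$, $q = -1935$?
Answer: $\frac{2045668826207}{3619679} \approx 5.6515 \cdot 10^{5}$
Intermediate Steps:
$\frac{1}{c{\left(q,371 \right)} - 3620705} - 609 \left(-468 - 460\right) = \frac{1}{1026 - 3620705} - 609 \left(-468 - 460\right) = \frac{1}{-3619679} - 609 \left(-928\right) = - \frac{1}{3619679} - -565152 = - \frac{1}{3619679} + 565152 = \frac{2045668826207}{3619679}$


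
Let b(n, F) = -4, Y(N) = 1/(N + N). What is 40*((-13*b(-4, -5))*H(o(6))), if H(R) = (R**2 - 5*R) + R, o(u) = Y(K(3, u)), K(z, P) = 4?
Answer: -2015/2 ≈ -1007.5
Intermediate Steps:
Y(N) = 1/(2*N)
o(u) = 1/8 (o(u) = (1/2)/4 = (1/2)*(1/4) = 1/8)
H(R) = R**2 - 4*R
40*((-13*b(-4, -5))*H(o(6))) = 40*((-13*(-4))*((-4 + 1/8)/8)) = 40*(52*((1/8)*(-31/8))) = 40*(52*(-31/64)) = 40*(-403/16) = -2015/2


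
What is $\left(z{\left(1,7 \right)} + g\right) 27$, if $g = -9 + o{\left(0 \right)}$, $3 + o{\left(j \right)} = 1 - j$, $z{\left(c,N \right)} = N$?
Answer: $-108$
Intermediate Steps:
$o{\left(j \right)} = -2 - j$ ($o{\left(j \right)} = -3 - \left(-1 + j\right) = -2 - j$)
$g = -11$ ($g = -9 - 2 = -11$)
$\left(z{\left(1,7 \right)} + g\right) 27 = \left(7 - 11\right) 27 = \left(-4\right) 27 = -108$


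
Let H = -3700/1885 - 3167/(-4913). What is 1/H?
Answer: -1852201/2441661 ≈ -0.75858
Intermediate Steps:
H = -2441661/1852201 (H = -3700*1/1885 - 3167*(-1/4913) = -740/377 + 3167/4913 = -2441661/1852201 ≈ -1.3182)
1/H = 1/(-2441661/1852201) = -1852201/2441661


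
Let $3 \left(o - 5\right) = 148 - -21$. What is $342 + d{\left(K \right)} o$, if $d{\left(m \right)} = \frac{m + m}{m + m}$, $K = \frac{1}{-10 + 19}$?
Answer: $\frac{1210}{3} \approx 403.33$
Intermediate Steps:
$o = \frac{184}{3}$ ($o = 5 + \frac{148 - -21}{3} = 5 + \frac{148 + 21}{3} = 5 + \frac{1}{3} \cdot 169 = 5 + \frac{169}{3} = \frac{184}{3} \approx 61.333$)
$K = \frac{1}{9} \approx 0.11111$
$d{\left(m \right)} = 1$ ($d{\left(m \right)} = \frac{2 m}{2 m} = 2 m \frac{1}{2 m} = 1$)
$342 + d{\left(K \right)} o = 342 + 1 \cdot \frac{184}{3} = 342 + \frac{184}{3} = \frac{1210}{3}$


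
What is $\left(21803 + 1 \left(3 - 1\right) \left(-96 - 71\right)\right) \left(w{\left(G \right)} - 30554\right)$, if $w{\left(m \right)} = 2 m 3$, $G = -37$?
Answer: $-660729944$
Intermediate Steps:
$w{\left(m \right)} = 6 m$
$\left(21803 + 1 \left(3 - 1\right) \left(-96 - 71\right)\right) \left(w{\left(G \right)} - 30554\right) = \left(21803 + 1 \left(3 - 1\right) \left(-96 - 71\right)\right) \left(6 \left(-37\right) - 30554\right) = \left(21803 + 1 \cdot 2 \left(-167\right)\right) \left(-222 - 30554\right) = \left(21803 + 2 \left(-167\right)\right) \left(-30776\right) = \left(21803 - 334\right) \left(-30776\right) = 21469 \left(-30776\right) = -660729944$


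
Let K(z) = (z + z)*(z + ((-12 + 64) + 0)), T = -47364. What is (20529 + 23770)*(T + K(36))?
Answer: -1817499372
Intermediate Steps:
K(z) = 2*z*(52 + z) (K(z) = (2*z)*(z + (52 + 0)) = (2*z)*(z + 52) = (2*z)*(52 + z) = 2*z*(52 + z))
(20529 + 23770)*(T + K(36)) = (20529 + 23770)*(-47364 + 2*36*(52 + 36)) = 44299*(-47364 + 2*36*88) = 44299*(-47364 + 6336) = 44299*(-41028) = -1817499372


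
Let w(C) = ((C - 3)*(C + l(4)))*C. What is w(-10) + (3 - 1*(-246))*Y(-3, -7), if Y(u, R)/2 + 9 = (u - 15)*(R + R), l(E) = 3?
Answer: 120104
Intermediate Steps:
w(C) = C*(-3 + C)*(3 + C) (w(C) = ((C - 3)*(C + 3))*C = ((-3 + C)*(3 + C))*C = C*(-3 + C)*(3 + C))
Y(u, R) = -18 + 4*R*(-15 + u) (Y(u, R) = -18 + 2*((u - 15)*(R + R)) = -18 + 2*((-15 + u)*(2*R)) = -18 + 2*(2*R*(-15 + u)) = -18 + 4*R*(-15 + u))
w(-10) + (3 - 1*(-246))*Y(-3, -7) = -10*(-9 + (-10)**2) + (3 - 1*(-246))*(-18 - 60*(-7) + 4*(-7)*(-3)) = -10*(-9 + 100) + (3 + 246)*(-18 + 420 + 84) = -10*91 + 249*486 = -910 + 121014 = 120104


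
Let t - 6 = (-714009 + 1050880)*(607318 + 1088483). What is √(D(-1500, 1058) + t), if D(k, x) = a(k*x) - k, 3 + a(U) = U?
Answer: 3*√63473843686 ≈ 7.5582e+5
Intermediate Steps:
a(U) = -3 + U
t = 571266178677 (t = 6 + (-714009 + 1050880)*(607318 + 1088483) = 6 + 336871*1695801 = 6 + 571266178671 = 571266178677)
D(k, x) = -3 - k + k*x (D(k, x) = (-3 + k*x) - k = -3 - k + k*x)
√(D(-1500, 1058) + t) = √((-3 - 1*(-1500) - 1500*1058) + 571266178677) = √((-3 + 1500 - 1587000) + 571266178677) = √(-1585503 + 571266178677) = √571264593174 = 3*√63473843686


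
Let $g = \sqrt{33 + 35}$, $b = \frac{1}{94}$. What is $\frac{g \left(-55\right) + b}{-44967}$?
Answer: $- \frac{1}{4226898} + \frac{110 \sqrt{17}}{44967} \approx 0.010086$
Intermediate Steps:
$b = \frac{1}{94} \approx 0.010638$
$g = 2 \sqrt{17}$ ($g = \sqrt{68} = 2 \sqrt{17} \approx 8.2462$)
$\frac{g \left(-55\right) + b}{-44967} = \frac{2 \sqrt{17} \left(-55\right) + \frac{1}{94}}{-44967} = \left(- 110 \sqrt{17} + \frac{1}{94}\right) \left(- \frac{1}{44967}\right) = \left(\frac{1}{94} - 110 \sqrt{17}\right) \left(- \frac{1}{44967}\right) = - \frac{1}{4226898} + \frac{110 \sqrt{17}}{44967}$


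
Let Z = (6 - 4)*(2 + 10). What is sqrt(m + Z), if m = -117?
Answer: I*sqrt(93) ≈ 9.6436*I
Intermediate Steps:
Z = 24 (Z = 2*12 = 24)
sqrt(m + Z) = sqrt(-117 + 24) = sqrt(-93) = I*sqrt(93)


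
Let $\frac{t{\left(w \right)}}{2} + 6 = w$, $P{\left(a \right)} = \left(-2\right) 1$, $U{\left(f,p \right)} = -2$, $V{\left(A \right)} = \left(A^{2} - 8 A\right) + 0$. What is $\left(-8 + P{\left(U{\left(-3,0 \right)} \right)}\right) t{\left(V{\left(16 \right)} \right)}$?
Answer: $-2440$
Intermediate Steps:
$V{\left(A \right)} = A^{2} - 8 A$
$P{\left(a \right)} = -2$
$t{\left(w \right)} = -12 + 2 w$
$\left(-8 + P{\left(U{\left(-3,0 \right)} \right)}\right) t{\left(V{\left(16 \right)} \right)} = \left(-8 - 2\right) \left(-12 + 2 \cdot 16 \left(-8 + 16\right)\right) = - 10 \left(-12 + 2 \cdot 16 \cdot 8\right) = - 10 \left(-12 + 2 \cdot 128\right) = - 10 \left(-12 + 256\right) = \left(-10\right) 244 = -2440$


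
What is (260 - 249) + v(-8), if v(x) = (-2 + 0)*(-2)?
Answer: 15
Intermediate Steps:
v(x) = 4 (v(x) = -2*(-2) = 4)
(260 - 249) + v(-8) = (260 - 249) + 4 = 11 + 4 = 15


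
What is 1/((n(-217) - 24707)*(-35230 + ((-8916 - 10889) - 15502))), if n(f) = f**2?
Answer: -1/1578759134 ≈ -6.3341e-10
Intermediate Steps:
1/((n(-217) - 24707)*(-35230 + ((-8916 - 10889) - 15502))) = 1/(((-217)**2 - 24707)*(-35230 + ((-8916 - 10889) - 15502))) = 1/((47089 - 24707)*(-35230 + (-19805 - 15502))) = 1/(22382*(-35230 - 35307)) = 1/(22382*(-70537)) = 1/(-1578759134) = -1/1578759134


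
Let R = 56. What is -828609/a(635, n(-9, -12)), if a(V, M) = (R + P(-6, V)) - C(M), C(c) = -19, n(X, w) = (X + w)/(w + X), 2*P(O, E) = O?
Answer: -276203/24 ≈ -11508.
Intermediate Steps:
P(O, E) = O/2
n(X, w) = 1 (n(X, w) = (X + w)/(X + w) = 1)
a(V, M) = 72 (a(V, M) = (56 + (1/2)*(-6)) - 1*(-19) = (56 - 3) + 19 = 53 + 19 = 72)
-828609/a(635, n(-9, -12)) = -828609/72 = -828609*1/72 = -276203/24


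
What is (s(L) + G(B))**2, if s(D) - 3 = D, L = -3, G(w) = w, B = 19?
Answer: 361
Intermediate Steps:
s(D) = 3 + D
(s(L) + G(B))**2 = ((3 - 3) + 19)**2 = (0 + 19)**2 = 19**2 = 361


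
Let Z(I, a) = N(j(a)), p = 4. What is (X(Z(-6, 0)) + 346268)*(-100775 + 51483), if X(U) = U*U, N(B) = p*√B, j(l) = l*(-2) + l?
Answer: -17068242256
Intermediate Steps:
j(l) = -l (j(l) = -2*l + l = -l)
N(B) = 4*√B
Z(I, a) = 4*√(-a)
X(U) = U²
(X(Z(-6, 0)) + 346268)*(-100775 + 51483) = ((4*√(-1*0))² + 346268)*(-100775 + 51483) = ((4*√0)² + 346268)*(-49292) = ((4*0)² + 346268)*(-49292) = (0² + 346268)*(-49292) = (0 + 346268)*(-49292) = 346268*(-49292) = -17068242256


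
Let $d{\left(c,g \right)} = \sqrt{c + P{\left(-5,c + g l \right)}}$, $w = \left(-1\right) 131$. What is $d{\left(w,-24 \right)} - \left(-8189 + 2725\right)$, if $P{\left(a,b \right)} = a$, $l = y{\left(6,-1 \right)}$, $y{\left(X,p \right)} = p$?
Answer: $5464 + 2 i \sqrt{34} \approx 5464.0 + 11.662 i$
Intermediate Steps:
$w = -131$
$l = -1$
$d{\left(c,g \right)} = \sqrt{-5 + c}$ ($d{\left(c,g \right)} = \sqrt{c - 5} = \sqrt{-5 + c}$)
$d{\left(w,-24 \right)} - \left(-8189 + 2725\right) = \sqrt{-5 - 131} - \left(-8189 + 2725\right) = \sqrt{-136} - -5464 = 2 i \sqrt{34} + 5464 = 5464 + 2 i \sqrt{34}$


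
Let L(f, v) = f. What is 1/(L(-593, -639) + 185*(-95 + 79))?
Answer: -1/3553 ≈ -0.00028145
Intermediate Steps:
1/(L(-593, -639) + 185*(-95 + 79)) = 1/(-593 + 185*(-95 + 79)) = 1/(-593 + 185*(-16)) = 1/(-593 - 2960) = 1/(-3553) = -1/3553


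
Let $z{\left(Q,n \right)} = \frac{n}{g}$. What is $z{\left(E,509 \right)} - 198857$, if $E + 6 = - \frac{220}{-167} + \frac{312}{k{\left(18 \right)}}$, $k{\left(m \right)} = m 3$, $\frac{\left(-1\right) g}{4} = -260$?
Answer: $- \frac{206810771}{1040} \approx -1.9886 \cdot 10^{5}$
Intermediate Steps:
$g = 1040$ ($g = \left(-4\right) \left(-260\right) = 1040$)
$k{\left(m \right)} = 3 m$
$E = \frac{1646}{1503}$ ($E = -6 + \left(- \frac{220}{-167} + \frac{312}{3 \cdot 18}\right) = -6 - \left(- \frac{220}{167} - \frac{312}{54}\right) = -6 + \left(\frac{220}{167} + 312 \cdot \frac{1}{54}\right) = -6 + \left(\frac{220}{167} + \frac{52}{9}\right) = -6 + \frac{10664}{1503} = \frac{1646}{1503} \approx 1.0951$)
$z{\left(Q,n \right)} = \frac{n}{1040}$
$z{\left(E,509 \right)} - 198857 = \frac{1}{1040} \cdot 509 - 198857 = \frac{509}{1040} - 198857 = - \frac{206810771}{1040}$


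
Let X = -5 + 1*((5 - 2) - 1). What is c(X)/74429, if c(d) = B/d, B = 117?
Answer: -39/74429 ≈ -0.00052399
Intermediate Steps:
X = -3 (X = -5 + 1*(3 - 1) = -5 + 1*2 = -5 + 2 = -3)
c(d) = 117/d
c(X)/74429 = (117/(-3))/74429 = (117*(-⅓))*(1/74429) = -39*1/74429 = -39/74429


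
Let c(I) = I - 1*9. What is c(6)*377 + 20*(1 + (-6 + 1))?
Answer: -1211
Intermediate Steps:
c(I) = -9 + I (c(I) = I - 9 = -9 + I)
c(6)*377 + 20*(1 + (-6 + 1)) = (-9 + 6)*377 + 20*(1 + (-6 + 1)) = -3*377 + 20*(1 - 5) = -1131 + 20*(-4) = -1131 - 80 = -1211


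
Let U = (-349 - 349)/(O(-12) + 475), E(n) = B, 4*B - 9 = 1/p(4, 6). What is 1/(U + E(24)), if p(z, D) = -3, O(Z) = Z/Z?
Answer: 357/250 ≈ 1.4280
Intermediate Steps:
O(Z) = 1
B = 13/6 (B = 9/4 + (¼)/(-3) = 9/4 + (¼)*(-⅓) = 9/4 - 1/12 = 13/6 ≈ 2.1667)
E(n) = 13/6
U = -349/238 (U = (-349 - 349)/(1 + 475) = -698/476 = -698*1/476 = -349/238 ≈ -1.4664)
1/(U + E(24)) = 1/(-349/238 + 13/6) = 1/(250/357) = 357/250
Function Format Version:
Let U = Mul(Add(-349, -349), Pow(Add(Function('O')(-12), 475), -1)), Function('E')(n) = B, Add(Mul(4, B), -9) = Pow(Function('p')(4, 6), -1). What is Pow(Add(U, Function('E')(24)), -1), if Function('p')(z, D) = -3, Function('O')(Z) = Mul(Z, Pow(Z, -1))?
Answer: Rational(357, 250) ≈ 1.4280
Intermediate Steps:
Function('O')(Z) = 1
B = Rational(13, 6) (B = Add(Rational(9, 4), Mul(Rational(1, 4), Pow(-3, -1))) = Add(Rational(9, 4), Mul(Rational(1, 4), Rational(-1, 3))) = Add(Rational(9, 4), Rational(-1, 12)) = Rational(13, 6) ≈ 2.1667)
Function('E')(n) = Rational(13, 6)
U = Rational(-349, 238) (U = Mul(Add(-349, -349), Pow(Add(1, 475), -1)) = Mul(-698, Pow(476, -1)) = Mul(-698, Rational(1, 476)) = Rational(-349, 238) ≈ -1.4664)
Pow(Add(U, Function('E')(24)), -1) = Pow(Add(Rational(-349, 238), Rational(13, 6)), -1) = Pow(Rational(250, 357), -1) = Rational(357, 250)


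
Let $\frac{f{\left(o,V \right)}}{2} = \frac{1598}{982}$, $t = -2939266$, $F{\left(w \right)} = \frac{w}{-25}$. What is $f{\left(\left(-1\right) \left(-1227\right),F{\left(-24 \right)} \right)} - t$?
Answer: $\frac{1443181204}{491} \approx 2.9393 \cdot 10^{6}$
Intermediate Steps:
$F{\left(w \right)} = - \frac{w}{25}$ ($F{\left(w \right)} = w \left(- \frac{1}{25}\right) = - \frac{w}{25}$)
$f{\left(o,V \right)} = \frac{1598}{491}$ ($f{\left(o,V \right)} = 2 \cdot \frac{1598}{982} = 2 \cdot 1598 \cdot \frac{1}{982} = 2 \cdot \frac{799}{491} = \frac{1598}{491}$)
$f{\left(\left(-1\right) \left(-1227\right),F{\left(-24 \right)} \right)} - t = \frac{1598}{491} - -2939266 = \frac{1598}{491} + 2939266 = \frac{1443181204}{491}$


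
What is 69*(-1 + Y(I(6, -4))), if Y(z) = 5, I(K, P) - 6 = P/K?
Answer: 276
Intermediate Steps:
I(K, P) = 6 + P/K
69*(-1 + Y(I(6, -4))) = 69*(-1 + 5) = 69*4 = 276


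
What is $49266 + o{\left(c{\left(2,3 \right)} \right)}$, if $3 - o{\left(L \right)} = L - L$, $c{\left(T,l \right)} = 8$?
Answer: $49269$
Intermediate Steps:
$o{\left(L \right)} = 3$ ($o{\left(L \right)} = 3 - \left(L - L\right) = 3 - 0 = 3 + 0 = 3$)
$49266 + o{\left(c{\left(2,3 \right)} \right)} = 49266 + 3 = 49269$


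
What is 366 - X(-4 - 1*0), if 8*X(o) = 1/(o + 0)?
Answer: 11713/32 ≈ 366.03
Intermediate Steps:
X(o) = 1/(8*o) (X(o) = 1/(8*(o + 0)) = 1/(8*o))
366 - X(-4 - 1*0) = 366 - 1/(8*(-4 - 1*0)) = 366 - 1/(8*(-4 + 0)) = 366 - 1/(8*(-4)) = 366 - (-1)/(8*4) = 366 - 1*(-1/32) = 366 + 1/32 = 11713/32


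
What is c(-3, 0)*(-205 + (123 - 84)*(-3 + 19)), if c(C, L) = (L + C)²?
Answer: 3771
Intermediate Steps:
c(C, L) = (C + L)²
c(-3, 0)*(-205 + (123 - 84)*(-3 + 19)) = (-3 + 0)²*(-205 + (123 - 84)*(-3 + 19)) = (-3)²*(-205 + 39*16) = 9*(-205 + 624) = 9*419 = 3771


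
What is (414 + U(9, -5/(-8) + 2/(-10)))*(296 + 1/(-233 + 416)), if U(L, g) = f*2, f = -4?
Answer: 21992614/183 ≈ 1.2018e+5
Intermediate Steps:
U(L, g) = -8 (U(L, g) = -4*2 = -8)
(414 + U(9, -5/(-8) + 2/(-10)))*(296 + 1/(-233 + 416)) = (414 - 8)*(296 + 1/(-233 + 416)) = 406*(296 + 1/183) = 406*(54169/183) = 21992614/183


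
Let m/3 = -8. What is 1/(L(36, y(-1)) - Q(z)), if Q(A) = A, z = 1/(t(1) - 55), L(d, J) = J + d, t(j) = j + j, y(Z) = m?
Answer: 53/637 ≈ 0.083202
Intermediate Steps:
m = -24 (m = 3*(-8) = -24)
y(Z) = -24
t(j) = 2*j
z = -1/53 (z = 1/(2*1 - 55) = 1/(2 - 55) = 1/(-53) = -1/53 ≈ -0.018868)
1/(L(36, y(-1)) - Q(z)) = 1/((-24 + 36) - 1*(-1/53)) = 1/(12 + 1/53) = 1/(637/53) = 53/637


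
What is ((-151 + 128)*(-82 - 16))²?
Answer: 5080516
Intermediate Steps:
((-151 + 128)*(-82 - 16))² = (-23*(-98))² = 2254² = 5080516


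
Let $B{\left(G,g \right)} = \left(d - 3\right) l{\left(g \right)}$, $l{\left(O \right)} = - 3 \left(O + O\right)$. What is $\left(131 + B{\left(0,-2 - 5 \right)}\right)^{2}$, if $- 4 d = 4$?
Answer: $1369$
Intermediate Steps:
$d = -1$ ($d = \left(- \frac{1}{4}\right) 4 = -1$)
$l{\left(O \right)} = - 6 O$ ($l{\left(O \right)} = - 3 \cdot 2 O = - 6 O$)
$B{\left(G,g \right)} = 24 g$ ($B{\left(G,g \right)} = \left(-1 - 3\right) \left(- 6 g\right) = - 4 \left(- 6 g\right) = 24 g$)
$\left(131 + B{\left(0,-2 - 5 \right)}\right)^{2} = \left(131 + 24 \left(-2 - 5\right)\right)^{2} = \left(131 + 24 \left(-7\right)\right)^{2} = \left(131 - 168\right)^{2} = \left(-37\right)^{2} = 1369$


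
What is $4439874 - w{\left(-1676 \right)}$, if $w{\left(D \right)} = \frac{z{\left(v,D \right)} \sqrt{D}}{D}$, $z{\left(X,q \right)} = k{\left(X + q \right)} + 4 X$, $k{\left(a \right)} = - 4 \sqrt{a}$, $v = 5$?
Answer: $4439874 + \frac{2 \sqrt{700149}}{419} + \frac{10 i \sqrt{419}}{419} \approx 4.4399 \cdot 10^{6} + 0.48853 i$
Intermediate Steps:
$z{\left(X,q \right)} = - 4 \sqrt{X + q} + 4 X$
$w{\left(D \right)} = \frac{20 - 4 \sqrt{5 + D}}{\sqrt{D}}$ ($w{\left(D \right)} = \frac{\left(- 4 \sqrt{5 + D} + 4 \cdot 5\right) \sqrt{D}}{D} = \frac{\left(- 4 \sqrt{5 + D} + 20\right) \sqrt{D}}{D} = \frac{\left(20 - 4 \sqrt{5 + D}\right) \sqrt{D}}{D} = \frac{\sqrt{D} \left(20 - 4 \sqrt{5 + D}\right)}{D} = \frac{20 - 4 \sqrt{5 + D}}{\sqrt{D}}$)
$4439874 - w{\left(-1676 \right)} = 4439874 - \frac{4 \left(5 - \sqrt{5 - 1676}\right)}{2 i \sqrt{419}} = 4439874 - 4 \left(- \frac{i \sqrt{419}}{838}\right) \left(5 - \sqrt{-1671}\right) = 4439874 - 4 \left(- \frac{i \sqrt{419}}{838}\right) \left(5 - i \sqrt{1671}\right) = 4439874 - - \frac{2 i \sqrt{419} \left(5 - i \sqrt{1671}\right)}{419} = 4439874 + \frac{2 i \sqrt{419} \left(5 - i \sqrt{1671}\right)}{419}$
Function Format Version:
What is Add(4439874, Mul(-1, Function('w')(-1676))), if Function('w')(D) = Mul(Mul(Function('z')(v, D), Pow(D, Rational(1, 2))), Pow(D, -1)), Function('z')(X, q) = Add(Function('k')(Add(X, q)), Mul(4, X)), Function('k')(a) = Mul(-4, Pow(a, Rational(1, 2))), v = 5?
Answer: Add(4439874, Mul(Rational(2, 419), Pow(700149, Rational(1, 2))), Mul(Rational(10, 419), I, Pow(419, Rational(1, 2)))) ≈ Add(4.4399e+6, Mul(0.48853, I))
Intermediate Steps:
Function('z')(X, q) = Add(Mul(-4, Pow(Add(X, q), Rational(1, 2))), Mul(4, X))
Function('w')(D) = Mul(Pow(D, Rational(-1, 2)), Add(20, Mul(-4, Pow(Add(5, D), Rational(1, 2))))) (Function('w')(D) = Mul(Mul(Add(Mul(-4, Pow(Add(5, D), Rational(1, 2))), Mul(4, 5)), Pow(D, Rational(1, 2))), Pow(D, -1)) = Mul(Mul(Add(Mul(-4, Pow(Add(5, D), Rational(1, 2))), 20), Pow(D, Rational(1, 2))), Pow(D, -1)) = Mul(Mul(Add(20, Mul(-4, Pow(Add(5, D), Rational(1, 2)))), Pow(D, Rational(1, 2))), Pow(D, -1)) = Mul(Mul(Pow(D, Rational(1, 2)), Add(20, Mul(-4, Pow(Add(5, D), Rational(1, 2))))), Pow(D, -1)) = Mul(Pow(D, Rational(-1, 2)), Add(20, Mul(-4, Pow(Add(5, D), Rational(1, 2))))))
Add(4439874, Mul(-1, Function('w')(-1676))) = Add(4439874, Mul(-1, Mul(4, Pow(-1676, Rational(-1, 2)), Add(5, Mul(-1, Pow(Add(5, -1676), Rational(1, 2))))))) = Add(4439874, Mul(-1, Mul(4, Mul(Rational(-1, 838), I, Pow(419, Rational(1, 2))), Add(5, Mul(-1, Pow(-1671, Rational(1, 2))))))) = Add(4439874, Mul(-1, Mul(4, Mul(Rational(-1, 838), I, Pow(419, Rational(1, 2))), Add(5, Mul(-1, Mul(I, Pow(1671, Rational(1, 2)))))))) = Add(4439874, Mul(-1, Mul(4, Mul(Rational(-1, 838), I, Pow(419, Rational(1, 2))), Add(5, Mul(-1, I, Pow(1671, Rational(1, 2))))))) = Add(4439874, Mul(-1, Mul(Rational(-2, 419), I, Pow(419, Rational(1, 2)), Add(5, Mul(-1, I, Pow(1671, Rational(1, 2))))))) = Add(4439874, Mul(Rational(2, 419), I, Pow(419, Rational(1, 2)), Add(5, Mul(-1, I, Pow(1671, Rational(1, 2))))))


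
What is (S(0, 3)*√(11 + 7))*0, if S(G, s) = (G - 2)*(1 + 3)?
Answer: 0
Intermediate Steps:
S(G, s) = -8 + 4*G (S(G, s) = (-2 + G)*4 = -8 + 4*G)
(S(0, 3)*√(11 + 7))*0 = ((-8 + 4*0)*√(11 + 7))*0 = ((-8 + 0)*√18)*0 = -24*√2*0 = 0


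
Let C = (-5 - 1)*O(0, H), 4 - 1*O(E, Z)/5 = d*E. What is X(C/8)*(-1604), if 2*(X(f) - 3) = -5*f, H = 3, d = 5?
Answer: -64962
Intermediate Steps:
O(E, Z) = 20 - 25*E
C = -120 (C = (-5 - 1)*(20 - 25*0) = -6*(20 + 0) = -6*20 = -120)
X(f) = 3 - 5*f/2 (X(f) = 3 + (-5*f)/2 = 3 - 5*f/2)
X(C/8)*(-1604) = (3 - (-300)/8)*(-1604) = (3 - 5/2*(-15))*(-1604) = (3 + 75/2)*(-1604) = (81/2)*(-1604) = -64962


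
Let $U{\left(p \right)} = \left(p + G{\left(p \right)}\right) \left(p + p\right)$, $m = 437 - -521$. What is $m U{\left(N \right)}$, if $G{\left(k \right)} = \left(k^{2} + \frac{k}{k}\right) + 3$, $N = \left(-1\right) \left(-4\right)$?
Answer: $183936$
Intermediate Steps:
$N = 4$
$G{\left(k \right)} = 4 + k^{2}$ ($G{\left(k \right)} = \left(k^{2} + 1\right) + 3 = \left(1 + k^{2}\right) + 3 = 4 + k^{2}$)
$m = 958$ ($m = 437 + 521 = 958$)
$U{\left(p \right)} = 2 p \left(4 + p + p^{2}\right)$ ($U{\left(p \right)} = \left(p + \left(4 + p^{2}\right)\right) \left(p + p\right) = \left(4 + p + p^{2}\right) 2 p = 2 p \left(4 + p + p^{2}\right)$)
$m U{\left(N \right)} = 958 \cdot 2 \cdot 4 \left(4 + 4 + 4^{2}\right) = 958 \cdot 2 \cdot 4 \left(4 + 4 + 16\right) = 958 \cdot 2 \cdot 4 \cdot 24 = 958 \cdot 192 = 183936$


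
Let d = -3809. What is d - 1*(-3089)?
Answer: -720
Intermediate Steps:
d - 1*(-3089) = -3809 - 1*(-3089) = -3809 + 3089 = -720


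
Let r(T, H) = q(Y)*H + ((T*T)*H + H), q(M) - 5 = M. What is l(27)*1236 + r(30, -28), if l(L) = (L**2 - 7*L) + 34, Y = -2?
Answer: 684152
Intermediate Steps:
q(M) = 5 + M
r(T, H) = 4*H + H*T**2 (r(T, H) = (5 - 2)*H + ((T*T)*H + H) = 3*H + (T**2*H + H) = 3*H + (H*T**2 + H) = 3*H + (H + H*T**2) = 4*H + H*T**2)
l(L) = 34 + L**2 - 7*L
l(27)*1236 + r(30, -28) = (34 + 27**2 - 7*27)*1236 - 28*(4 + 30**2) = (34 + 729 - 189)*1236 - 28*(4 + 900) = 574*1236 - 28*904 = 709464 - 25312 = 684152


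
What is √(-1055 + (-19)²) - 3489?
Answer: -3489 + I*√694 ≈ -3489.0 + 26.344*I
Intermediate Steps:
√(-1055 + (-19)²) - 3489 = √(-1055 + 361) - 3489 = √(-694) - 3489 = I*√694 - 3489 = -3489 + I*√694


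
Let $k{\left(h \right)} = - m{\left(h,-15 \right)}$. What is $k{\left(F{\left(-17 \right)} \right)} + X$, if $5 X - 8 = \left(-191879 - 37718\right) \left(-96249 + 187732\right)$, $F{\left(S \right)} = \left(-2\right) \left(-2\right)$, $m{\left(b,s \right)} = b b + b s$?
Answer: $- \frac{21004222123}{5} \approx -4.2008 \cdot 10^{9}$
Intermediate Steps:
$m{\left(b,s \right)} = b^{2} + b s$
$F{\left(S \right)} = 4$
$X = - \frac{21004222343}{5}$ ($X = \frac{8}{5} + \frac{\left(-191879 - 37718\right) \left(-96249 + 187732\right)}{5} = \frac{8}{5} + \frac{\left(-229597\right) 91483}{5} = \frac{8}{5} + \frac{1}{5} \left(-21004222351\right) = \frac{8}{5} - \frac{21004222351}{5} = - \frac{21004222343}{5} \approx -4.2008 \cdot 10^{9}$)
$k{\left(h \right)} = - h \left(-15 + h\right)$ ($k{\left(h \right)} = - h \left(h - 15\right) = - h \left(-15 + h\right)$)
$k{\left(F{\left(-17 \right)} \right)} + X = 4 \left(15 - 4\right) - \frac{21004222343}{5} = 4 \cdot 11 - \frac{21004222343}{5} = 44 - \frac{21004222343}{5} = - \frac{21004222123}{5}$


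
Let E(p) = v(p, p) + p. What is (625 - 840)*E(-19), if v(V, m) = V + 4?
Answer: 7310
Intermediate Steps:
v(V, m) = 4 + V
E(p) = 4 + 2*p (E(p) = (4 + p) + p = 4 + 2*p)
(625 - 840)*E(-19) = (625 - 840)*(4 + 2*(-19)) = -215*(4 - 38) = -215*(-34) = 7310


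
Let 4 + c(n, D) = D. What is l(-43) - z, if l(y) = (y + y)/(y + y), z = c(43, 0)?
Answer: 5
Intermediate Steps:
c(n, D) = -4 + D
z = -4 (z = -4 + 0 = -4)
l(y) = 1 (l(y) = (2*y)/((2*y)) = (2*y)*(1/(2*y)) = 1)
l(-43) - z = 1 - 1*(-4) = 1 + 4 = 5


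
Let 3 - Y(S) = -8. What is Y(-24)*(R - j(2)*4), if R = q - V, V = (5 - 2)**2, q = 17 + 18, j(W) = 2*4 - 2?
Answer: 22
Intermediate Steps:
j(W) = 6 (j(W) = 8 - 2 = 6)
Y(S) = 11 (Y(S) = 3 - 1*(-8) = 3 + 8 = 11)
q = 35
V = 9 (V = 3**2 = 9)
R = 26 (R = 35 - 1*9 = 35 - 9 = 26)
Y(-24)*(R - j(2)*4) = 11*(26 - 6*4) = 11*(26 - 1*24) = 11*(26 - 24) = 11*2 = 22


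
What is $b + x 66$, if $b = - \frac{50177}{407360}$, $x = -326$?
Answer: $- \frac{8764807937}{407360} \approx -21516.0$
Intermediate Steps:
$b = - \frac{50177}{407360}$ ($b = \left(-50177\right) \frac{1}{407360} = - \frac{50177}{407360} \approx -0.12318$)
$b + x 66 = - \frac{50177}{407360} - 21516 = - \frac{8764807937}{407360}$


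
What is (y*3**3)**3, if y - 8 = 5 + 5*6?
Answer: 1564936281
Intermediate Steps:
y = 43 (y = 8 + (5 + 5*6) = 8 + (5 + 30) = 8 + 35 = 43)
(y*3**3)**3 = (43*3**3)**3 = (43*27)**3 = 1161**3 = 1564936281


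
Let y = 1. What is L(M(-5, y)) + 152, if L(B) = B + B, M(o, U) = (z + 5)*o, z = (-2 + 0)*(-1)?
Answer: 82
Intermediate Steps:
z = 2 (z = -2*(-1) = 2)
M(o, U) = 7*o (M(o, U) = (2 + 5)*o = 7*o)
L(B) = 2*B
L(M(-5, y)) + 152 = 2*(7*(-5)) + 152 = 2*(-35) + 152 = -70 + 152 = 82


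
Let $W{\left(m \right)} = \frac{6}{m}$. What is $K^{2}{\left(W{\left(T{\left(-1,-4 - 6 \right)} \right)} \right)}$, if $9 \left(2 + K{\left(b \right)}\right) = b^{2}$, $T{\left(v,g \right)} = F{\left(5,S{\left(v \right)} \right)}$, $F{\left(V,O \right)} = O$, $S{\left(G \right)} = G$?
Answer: $4$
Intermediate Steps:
$T{\left(v,g \right)} = v$
$K{\left(b \right)} = -2 + \frac{b^{2}}{9}$
$K^{2}{\left(W{\left(T{\left(-1,-4 - 6 \right)} \right)} \right)} = \left(-2 + \frac{\left(\frac{6}{-1}\right)^{2}}{9}\right)^{2} = \left(-2 + \frac{\left(6 \left(-1\right)\right)^{2}}{9}\right)^{2} = \left(-2 + \frac{\left(-6\right)^{2}}{9}\right)^{2} = \left(-2 + \frac{1}{9} \cdot 36\right)^{2} = \left(-2 + 4\right)^{2} = 2^{2} = 4$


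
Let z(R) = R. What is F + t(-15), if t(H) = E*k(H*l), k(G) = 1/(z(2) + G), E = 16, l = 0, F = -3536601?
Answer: -3536593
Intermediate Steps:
k(G) = 1/(2 + G)
t(H) = 8 (t(H) = 16/(2 + H*0) = 16/(2 + 0) = 16/2 = 16*(½) = 8)
F + t(-15) = -3536601 + 8 = -3536593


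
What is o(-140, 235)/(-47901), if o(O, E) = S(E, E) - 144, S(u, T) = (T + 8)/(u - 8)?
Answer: 1545/517787 ≈ 0.0029839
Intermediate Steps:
S(u, T) = (8 + T)/(-8 + u)
o(O, E) = -144 + (8 + E)/(-8 + E) (o(O, E) = (8 + E)/(-8 + E) - 144 = -144 + (8 + E)/(-8 + E))
o(-140, 235)/(-47901) = ((1160 - 143*235)/(-8 + 235))/(-47901) = ((1160 - 33605)/227)*(-1/47901) = ((1/227)*(-32445))*(-1/47901) = -32445/227*(-1/47901) = 1545/517787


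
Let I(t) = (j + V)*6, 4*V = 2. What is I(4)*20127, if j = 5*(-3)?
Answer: -1751049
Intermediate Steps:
V = ½ (V = (¼)*2 = ½ ≈ 0.50000)
j = -15
I(t) = -87 (I(t) = (-15 + ½)*6 = -29/2*6 = -87)
I(4)*20127 = -87*20127 = -1751049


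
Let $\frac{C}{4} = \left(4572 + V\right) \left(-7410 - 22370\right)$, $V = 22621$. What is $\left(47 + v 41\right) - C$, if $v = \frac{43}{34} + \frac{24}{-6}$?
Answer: $\frac{110133823225}{34} \approx 3.2392 \cdot 10^{9}$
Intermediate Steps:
$v = - \frac{93}{34}$ ($v = 43 \cdot \frac{1}{34} + 24 \left(- \frac{1}{6}\right) = \frac{43}{34} - 4 = - \frac{93}{34} \approx -2.7353$)
$C = -3239230160$ ($C = 4 \left(4572 + 22621\right) \left(-7410 - 22370\right) = 4 \cdot 27193 \left(-29780\right) = 4 \left(-809807540\right) = -3239230160$)
$\left(47 + v 41\right) - C = \left(47 - \frac{3813}{34}\right) - -3239230160 = \left(47 - \frac{3813}{34}\right) + 3239230160 = - \frac{2215}{34} + 3239230160 = \frac{110133823225}{34}$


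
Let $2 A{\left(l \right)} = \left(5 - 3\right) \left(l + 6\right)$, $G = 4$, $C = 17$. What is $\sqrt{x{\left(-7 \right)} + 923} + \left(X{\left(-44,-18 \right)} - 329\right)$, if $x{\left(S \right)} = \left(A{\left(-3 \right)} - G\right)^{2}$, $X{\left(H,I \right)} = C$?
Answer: $-312 + 2 \sqrt{231} \approx -281.6$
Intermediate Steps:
$A{\left(l \right)} = 6 + l$ ($A{\left(l \right)} = \frac{\left(5 - 3\right) \left(l + 6\right)}{2} = \frac{2 \left(6 + l\right)}{2} = \frac{12 + 2 l}{2} = 6 + l$)
$X{\left(H,I \right)} = 17$
$x{\left(S \right)} = 1$ ($x{\left(S \right)} = \left(\left(6 - 3\right) - 4\right)^{2} = \left(3 - 4\right)^{2} = \left(-1\right)^{2} = 1$)
$\sqrt{x{\left(-7 \right)} + 923} + \left(X{\left(-44,-18 \right)} - 329\right) = \sqrt{1 + 923} + \left(17 - 329\right) = \sqrt{924} + \left(17 - 329\right) = 2 \sqrt{231} - 312 = -312 + 2 \sqrt{231}$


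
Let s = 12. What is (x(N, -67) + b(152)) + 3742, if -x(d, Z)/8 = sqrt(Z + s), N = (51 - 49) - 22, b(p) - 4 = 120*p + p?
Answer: 22138 - 8*I*sqrt(55) ≈ 22138.0 - 59.33*I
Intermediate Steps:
b(p) = 4 + 121*p (b(p) = 4 + (120*p + p) = 4 + 121*p)
N = -20 (N = 2 - 22 = -20)
x(d, Z) = -8*sqrt(12 + Z) (x(d, Z) = -8*sqrt(Z + 12) = -8*sqrt(12 + Z))
(x(N, -67) + b(152)) + 3742 = (-8*sqrt(12 - 67) + (4 + 121*152)) + 3742 = (-8*I*sqrt(55) + (4 + 18392)) + 3742 = (-8*I*sqrt(55) + 18396) + 3742 = (18396 - 8*I*sqrt(55)) + 3742 = 22138 - 8*I*sqrt(55)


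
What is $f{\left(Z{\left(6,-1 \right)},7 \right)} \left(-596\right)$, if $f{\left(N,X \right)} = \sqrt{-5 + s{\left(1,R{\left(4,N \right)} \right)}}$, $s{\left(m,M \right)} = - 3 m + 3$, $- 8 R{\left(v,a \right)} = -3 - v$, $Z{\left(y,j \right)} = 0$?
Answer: $- 596 i \sqrt{5} \approx - 1332.7 i$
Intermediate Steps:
$R{\left(v,a \right)} = \frac{3}{8} + \frac{v}{8}$ ($R{\left(v,a \right)} = - \frac{-3 - v}{8} = \frac{3}{8} + \frac{v}{8}$)
$s{\left(m,M \right)} = 3 - 3 m$
$f{\left(N,X \right)} = i \sqrt{5}$ ($f{\left(N,X \right)} = \sqrt{-5 + \left(3 - 3\right)} = \sqrt{-5 + 0} = \sqrt{-5} = i \sqrt{5}$)
$f{\left(Z{\left(6,-1 \right)},7 \right)} \left(-596\right) = i \sqrt{5} \left(-596\right) = - 596 i \sqrt{5}$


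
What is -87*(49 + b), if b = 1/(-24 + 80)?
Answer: -238815/56 ≈ -4264.6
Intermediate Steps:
b = 1/56 ≈ 0.017857
-87*(49 + b) = -87*(49 + 1/56) = -87*2745/56 = -238815/56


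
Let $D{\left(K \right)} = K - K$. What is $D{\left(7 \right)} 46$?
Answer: $0$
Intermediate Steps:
$D{\left(K \right)} = 0$
$D{\left(7 \right)} 46 = 0 \cdot 46 = 0$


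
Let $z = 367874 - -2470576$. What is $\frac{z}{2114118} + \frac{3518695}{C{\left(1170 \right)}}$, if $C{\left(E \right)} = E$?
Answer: $\frac{82691749139}{27483534} \approx 3008.8$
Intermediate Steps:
$z = 2838450$ ($z = 367874 + 2470576 = 2838450$)
$\frac{z}{2114118} + \frac{3518695}{C{\left(1170 \right)}} = \frac{2838450}{2114118} + \frac{3518695}{1170} = 2838450 \cdot \frac{1}{2114118} + 3518695 \cdot \frac{1}{1170} = \frac{473075}{352353} + \frac{703739}{234} = \frac{82691749139}{27483534}$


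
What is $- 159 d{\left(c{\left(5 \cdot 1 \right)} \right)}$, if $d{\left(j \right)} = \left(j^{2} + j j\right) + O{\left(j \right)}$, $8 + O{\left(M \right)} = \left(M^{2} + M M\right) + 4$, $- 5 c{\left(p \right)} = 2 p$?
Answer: $-1908$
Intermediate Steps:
$c{\left(p \right)} = - \frac{2 p}{5}$
$O{\left(M \right)} = -4 + 2 M^{2}$ ($O{\left(M \right)} = -8 + \left(\left(M^{2} + M M\right) + 4\right) = -8 + \left(\left(M^{2} + M^{2}\right) + 4\right) = -8 + \left(2 M^{2} + 4\right) = -8 + \left(4 + 2 M^{2}\right) = -4 + 2 M^{2}$)
$d{\left(j \right)} = -4 + 4 j^{2}$ ($d{\left(j \right)} = \left(j^{2} + j j\right) + \left(-4 + 2 j^{2}\right) = \left(j^{2} + j^{2}\right) + \left(-4 + 2 j^{2}\right) = 2 j^{2} + \left(-4 + 2 j^{2}\right) = -4 + 4 j^{2}$)
$- 159 d{\left(c{\left(5 \cdot 1 \right)} \right)} = - 159 \left(-4 + 4 \left(- \frac{2 \cdot 5 \cdot 1}{5}\right)^{2}\right) = - 159 \left(-4 + 4 \left(\left(- \frac{2}{5}\right) 5\right)^{2}\right) = - 159 \left(-4 + 4 \left(-2\right)^{2}\right) = - 159 \left(-4 + 4 \cdot 4\right) = - 159 \left(-4 + 16\right) = \left(-159\right) 12 = -1908$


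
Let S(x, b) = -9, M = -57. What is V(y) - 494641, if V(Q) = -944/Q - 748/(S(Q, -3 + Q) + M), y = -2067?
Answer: -1022398577/2067 ≈ -4.9463e+5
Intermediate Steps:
V(Q) = 34/3 - 944/Q (V(Q) = -944/Q - 748/(-9 - 57) = -944/Q - 748/(-66) = -944/Q - 748*(-1/66) = -944/Q + 34/3 = 34/3 - 944/Q)
V(y) - 494641 = (34/3 - 944/(-2067)) - 494641 = (34/3 - 944*(-1/2067)) - 494641 = (34/3 + 944/2067) - 494641 = 24370/2067 - 494641 = -1022398577/2067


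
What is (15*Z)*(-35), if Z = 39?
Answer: -20475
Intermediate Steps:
(15*Z)*(-35) = (15*39)*(-35) = 585*(-35) = -20475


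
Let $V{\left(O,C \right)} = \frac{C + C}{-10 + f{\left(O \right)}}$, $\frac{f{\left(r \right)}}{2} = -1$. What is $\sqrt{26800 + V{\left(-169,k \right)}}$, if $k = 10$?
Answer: $\frac{\sqrt{241185}}{3} \approx 163.7$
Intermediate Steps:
$f{\left(r \right)} = -2$ ($f{\left(r \right)} = 2 \left(-1\right) = -2$)
$V{\left(O,C \right)} = - \frac{C}{6}$ ($V{\left(O,C \right)} = \frac{C + C}{-10 - 2} = \frac{2 C}{-12} = 2 C \left(- \frac{1}{12}\right) = - \frac{C}{6}$)
$\sqrt{26800 + V{\left(-169,k \right)}} = \sqrt{26800 - \frac{5}{3}} = \sqrt{\frac{80395}{3}} = \frac{\sqrt{241185}}{3}$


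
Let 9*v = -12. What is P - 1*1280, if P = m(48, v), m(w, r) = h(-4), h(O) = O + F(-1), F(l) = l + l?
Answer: -1286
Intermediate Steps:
F(l) = 2*l
h(O) = -2 + O (h(O) = O + 2*(-1) = O - 2 = -2 + O)
v = -4/3 (v = (1/9)*(-12) = -4/3 ≈ -1.3333)
m(w, r) = -6 (m(w, r) = -2 - 4 = -6)
P = -6
P - 1*1280 = -6 - 1*1280 = -6 - 1280 = -1286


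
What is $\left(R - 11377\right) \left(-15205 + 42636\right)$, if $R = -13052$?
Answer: $-670111899$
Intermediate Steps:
$\left(R - 11377\right) \left(-15205 + 42636\right) = \left(-13052 - 11377\right) \left(-15205 + 42636\right) = \left(-24429\right) 27431 = -670111899$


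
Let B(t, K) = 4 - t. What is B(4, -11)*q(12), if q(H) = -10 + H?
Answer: 0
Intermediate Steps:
B(4, -11)*q(12) = (4 - 1*4)*(-10 + 12) = (4 - 4)*2 = 0*2 = 0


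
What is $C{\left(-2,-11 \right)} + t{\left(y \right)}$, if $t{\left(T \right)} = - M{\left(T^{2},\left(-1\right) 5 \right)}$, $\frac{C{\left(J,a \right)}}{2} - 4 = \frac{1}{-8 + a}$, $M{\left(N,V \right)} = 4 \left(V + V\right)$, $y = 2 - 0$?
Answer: $\frac{910}{19} \approx 47.895$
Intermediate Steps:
$y = 2$ ($y = 2 + 0 = 2$)
$M{\left(N,V \right)} = 8 V$ ($M{\left(N,V \right)} = 4 \cdot 2 V = 8 V$)
$C{\left(J,a \right)} = 8 + \frac{2}{-8 + a}$
$t{\left(T \right)} = 40$ ($t{\left(T \right)} = - 8 \left(\left(-1\right) 5\right) = - 8 \left(-5\right) = \left(-1\right) \left(-40\right) = 40$)
$C{\left(-2,-11 \right)} + t{\left(y \right)} = \frac{2 \left(-31 + 4 \left(-11\right)\right)}{-8 - 11} + 40 = \frac{2 \left(-31 - 44\right)}{-19} + 40 = 2 \left(- \frac{1}{19}\right) \left(-75\right) + 40 = \frac{150}{19} + 40 = \frac{910}{19}$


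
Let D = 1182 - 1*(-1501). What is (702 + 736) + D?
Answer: 4121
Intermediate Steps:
D = 2683 (D = 1182 + 1501 = 2683)
(702 + 736) + D = (702 + 736) + 2683 = 1438 + 2683 = 4121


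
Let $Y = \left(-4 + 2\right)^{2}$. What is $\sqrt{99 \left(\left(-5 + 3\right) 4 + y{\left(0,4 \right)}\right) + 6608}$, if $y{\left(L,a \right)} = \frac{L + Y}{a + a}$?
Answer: $\frac{\sqrt{23462}}{2} \approx 76.587$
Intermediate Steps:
$Y = 4$ ($Y = \left(-2\right)^{2} = 4$)
$y{\left(L,a \right)} = \frac{4 + L}{2 a}$ ($y{\left(L,a \right)} = \frac{L + 4}{a + a} = \frac{4 + L}{2 a}$)
$\sqrt{99 \left(\left(-5 + 3\right) 4 + y{\left(0,4 \right)}\right) + 6608} = \sqrt{99 \left(\left(-5 + 3\right) 4 + \frac{4 + 0}{2 \cdot 4}\right) + 6608} = \sqrt{99 \left(\left(-2\right) 4 + \frac{1}{2} \cdot \frac{1}{4} \cdot 4\right) + 6608} = \sqrt{99 \left(-8 + \frac{1}{2}\right) + 6608} = \sqrt{99 \left(- \frac{15}{2}\right) + 6608} = \sqrt{- \frac{1485}{2} + 6608} = \sqrt{\frac{11731}{2}} = \frac{\sqrt{23462}}{2}$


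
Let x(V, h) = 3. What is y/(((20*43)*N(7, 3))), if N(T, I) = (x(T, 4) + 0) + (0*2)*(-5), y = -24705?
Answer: -1647/172 ≈ -9.5756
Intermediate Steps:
N(T, I) = 3 (N(T, I) = (3 + 0) + (0*2)*(-5) = 3 + 0*(-5) = 3 + 0 = 3)
y/(((20*43)*N(7, 3))) = -24705/((20*43)*3) = -24705/(860*3) = -24705/2580 = -24705*1/2580 = -1647/172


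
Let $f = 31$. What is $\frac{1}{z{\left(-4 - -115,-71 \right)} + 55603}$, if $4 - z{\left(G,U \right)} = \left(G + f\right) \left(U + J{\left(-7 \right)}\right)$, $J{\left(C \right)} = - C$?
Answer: $\frac{1}{64695} \approx 1.5457 \cdot 10^{-5}$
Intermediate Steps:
$z{\left(G,U \right)} = 4 - \left(7 + U\right) \left(31 + G\right)$ ($z{\left(G,U \right)} = 4 - \left(G + 31\right) \left(U - -7\right) = 4 - \left(31 + G\right) \left(U + 7\right) = 4 - \left(31 + G\right) \left(7 + U\right) = 4 - \left(7 + U\right) \left(31 + G\right)$)
$\frac{1}{z{\left(-4 - -115,-71 \right)} + 55603} = \frac{1}{\left(-213 - -2201 - 7 \left(-4 - -115\right) - \left(-4 - -115\right) \left(-71\right)\right) + 55603} = \frac{1}{\left(-213 + 2201 - 7 \left(-4 + 115\right) - \left(-4 + 115\right) \left(-71\right)\right) + 55603} = \frac{1}{\left(-213 + 2201 - 777 - 111 \left(-71\right)\right) + 55603} = \frac{1}{\left(-213 + 2201 - 777 + 7881\right) + 55603} = \frac{1}{9092 + 55603} = \frac{1}{64695}$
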